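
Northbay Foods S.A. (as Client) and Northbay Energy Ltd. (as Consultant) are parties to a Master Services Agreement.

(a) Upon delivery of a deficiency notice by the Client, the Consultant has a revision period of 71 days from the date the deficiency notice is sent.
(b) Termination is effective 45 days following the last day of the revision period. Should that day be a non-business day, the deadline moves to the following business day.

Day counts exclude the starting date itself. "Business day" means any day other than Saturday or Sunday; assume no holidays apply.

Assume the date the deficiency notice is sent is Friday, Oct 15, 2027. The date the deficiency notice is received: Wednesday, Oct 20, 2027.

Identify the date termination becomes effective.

Feb 8, 2028

The last day of the revision period: 71 calendar days after Oct 15, 2027 is Dec 25, 2027.
Adding 45 calendar days to Dec 25, 2027 gives Feb 8, 2028, which is the date termination becomes effective. Feb 8, 2028 is a Tuesday, so no roll-forward applies.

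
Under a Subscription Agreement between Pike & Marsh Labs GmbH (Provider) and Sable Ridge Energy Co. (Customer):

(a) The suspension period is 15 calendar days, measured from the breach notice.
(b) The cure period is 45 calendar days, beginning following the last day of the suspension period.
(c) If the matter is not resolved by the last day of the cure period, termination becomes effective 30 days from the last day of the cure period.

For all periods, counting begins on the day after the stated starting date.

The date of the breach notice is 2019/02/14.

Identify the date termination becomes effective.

2019/05/15

Adding 15 calendar days to 2019/02/14 gives 2019/03/01, which is the last day of the suspension period.
The last day of the cure period: 45 calendar days after 2019/03/01 is 2019/04/15.
The date termination becomes effective: 2019/04/15 + 30 days = 2019/05/15.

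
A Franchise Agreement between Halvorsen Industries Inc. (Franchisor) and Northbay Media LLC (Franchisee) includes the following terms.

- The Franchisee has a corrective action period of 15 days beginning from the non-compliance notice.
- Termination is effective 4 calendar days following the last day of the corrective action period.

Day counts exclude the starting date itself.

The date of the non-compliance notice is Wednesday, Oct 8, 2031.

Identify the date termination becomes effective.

Oct 27, 2031

The last day of the corrective action period: Oct 8, 2031 + 15 days = Oct 23, 2031.
The date termination becomes effective: 4 calendar days after Oct 23, 2031 is Oct 27, 2031.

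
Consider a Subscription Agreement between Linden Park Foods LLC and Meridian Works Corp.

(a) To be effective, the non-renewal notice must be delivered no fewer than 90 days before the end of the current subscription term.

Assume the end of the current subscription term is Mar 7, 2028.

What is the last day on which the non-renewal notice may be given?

Dec 8, 2027

Mar 7, 2028 minus 90 days is Dec 8, 2027.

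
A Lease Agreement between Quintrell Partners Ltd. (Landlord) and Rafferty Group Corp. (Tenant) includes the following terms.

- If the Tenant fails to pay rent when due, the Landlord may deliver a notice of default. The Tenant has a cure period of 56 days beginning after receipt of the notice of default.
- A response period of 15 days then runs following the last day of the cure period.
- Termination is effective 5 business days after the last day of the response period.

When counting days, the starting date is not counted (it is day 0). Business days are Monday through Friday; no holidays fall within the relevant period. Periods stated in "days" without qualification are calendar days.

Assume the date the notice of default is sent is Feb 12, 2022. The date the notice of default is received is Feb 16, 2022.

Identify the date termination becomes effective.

The last day of the cure period: 56 calendar days after Feb 16, 2022 is Apr 13, 2022.
Adding 15 calendar days to Apr 13, 2022 gives Apr 28, 2022, which is the last day of the response period.
The date termination becomes effective: 5 business days after Thursday, Apr 28, 2022, skipping weekends — Apr 29, May 2, May 3, May 4, May 5 — lands on Thursday, May 5, 2022.

May 5, 2022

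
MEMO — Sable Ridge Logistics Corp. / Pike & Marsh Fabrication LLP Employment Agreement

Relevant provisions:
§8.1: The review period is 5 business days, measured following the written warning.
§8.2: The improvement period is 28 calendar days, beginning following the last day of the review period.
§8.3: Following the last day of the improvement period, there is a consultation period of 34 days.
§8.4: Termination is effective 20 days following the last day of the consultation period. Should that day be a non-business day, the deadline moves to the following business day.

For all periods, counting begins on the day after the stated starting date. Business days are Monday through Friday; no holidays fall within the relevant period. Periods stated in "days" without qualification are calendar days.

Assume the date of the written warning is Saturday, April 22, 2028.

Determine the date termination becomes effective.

The last day of the review period: 5 business days after Saturday, April 22, 2028, skipping weekends — Apr 24, Apr 25, Apr 26, Apr 27, Apr 28 — lands on Friday, April 28, 2028.
Adding 28 calendar days to April 28, 2028 gives May 26, 2028, which is the last day of the improvement period.
Adding 34 calendar days to May 26, 2028 gives June 29, 2028, which is the last day of the consultation period.
The date termination becomes effective: June 29, 2028 + 20 days = July 19, 2028. July 19, 2028 is a Wednesday, so no roll-forward applies.

July 19, 2028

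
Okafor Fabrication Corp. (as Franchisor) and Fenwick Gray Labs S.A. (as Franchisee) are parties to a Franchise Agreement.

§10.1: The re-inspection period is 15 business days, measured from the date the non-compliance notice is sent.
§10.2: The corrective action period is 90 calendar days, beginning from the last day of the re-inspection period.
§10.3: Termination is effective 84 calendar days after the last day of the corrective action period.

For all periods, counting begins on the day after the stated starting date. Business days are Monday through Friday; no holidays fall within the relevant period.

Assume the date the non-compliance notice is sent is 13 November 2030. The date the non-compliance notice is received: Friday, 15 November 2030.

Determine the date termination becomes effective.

27 May 2031

The last day of the re-inspection period: 15 business days after Wednesday, 13 November 2030, skipping weekends — Nov 14, Nov 15, Nov 18, Nov 19, …, Dec 2, Dec 3, Dec 4 — lands on Wednesday, 4 December 2030.
Adding 90 calendar days to 4 December 2030 gives 4 March 2031, which is the last day of the corrective action period.
The date termination becomes effective: 4 March 2031 + 84 days = 27 May 2031.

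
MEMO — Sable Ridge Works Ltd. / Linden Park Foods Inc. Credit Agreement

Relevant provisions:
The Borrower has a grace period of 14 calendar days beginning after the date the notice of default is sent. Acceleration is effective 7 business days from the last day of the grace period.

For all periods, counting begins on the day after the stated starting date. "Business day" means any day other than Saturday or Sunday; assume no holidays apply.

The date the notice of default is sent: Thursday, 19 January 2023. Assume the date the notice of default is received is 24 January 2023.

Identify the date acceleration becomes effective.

13 February 2023

The last day of the grace period: 14 calendar days after 19 January 2023 is 2 February 2023.
From Thursday, 2 February 2023, 7 business days (Feb 3, Feb 6, Feb 7, Feb 8, Feb 9, Feb 10, Feb 13, skipping weekends) brings us to Monday, 13 February 2023, which is the date acceleration becomes effective.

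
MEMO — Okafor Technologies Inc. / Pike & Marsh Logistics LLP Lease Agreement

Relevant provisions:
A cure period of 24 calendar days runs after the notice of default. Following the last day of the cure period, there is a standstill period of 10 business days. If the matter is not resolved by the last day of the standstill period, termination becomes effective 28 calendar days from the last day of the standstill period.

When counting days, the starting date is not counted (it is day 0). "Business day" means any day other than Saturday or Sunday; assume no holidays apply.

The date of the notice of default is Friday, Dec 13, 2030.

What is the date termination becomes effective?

Feb 17, 2031

Adding 24 calendar days to Dec 13, 2030 gives Jan 6, 2031, which is the last day of the cure period.
From Monday, Jan 6, 2031, 10 business days (Jan 7, Jan 8, Jan 9, Jan 10, Jan 13, Jan 14, Jan 15, Jan 16, Jan 17, Jan 20, skipping weekends) brings us to Monday, Jan 20, 2031, which is the last day of the standstill period.
The date termination becomes effective: Jan 20, 2031 + 28 days = Feb 17, 2031.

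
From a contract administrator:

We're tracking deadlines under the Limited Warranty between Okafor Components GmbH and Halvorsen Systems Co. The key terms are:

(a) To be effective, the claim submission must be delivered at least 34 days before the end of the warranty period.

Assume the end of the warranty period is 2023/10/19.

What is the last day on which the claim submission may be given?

Counting back 34 calendar days from 2023/10/19 gives 2023/09/15.

2023/09/15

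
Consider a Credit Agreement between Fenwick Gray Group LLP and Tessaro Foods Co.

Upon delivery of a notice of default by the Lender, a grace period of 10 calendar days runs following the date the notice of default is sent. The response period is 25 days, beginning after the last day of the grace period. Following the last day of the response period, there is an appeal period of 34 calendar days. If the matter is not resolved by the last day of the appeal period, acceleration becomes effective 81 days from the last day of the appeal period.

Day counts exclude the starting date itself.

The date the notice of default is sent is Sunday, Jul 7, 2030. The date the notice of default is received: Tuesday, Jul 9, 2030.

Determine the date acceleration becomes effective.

Dec 4, 2030

The last day of the grace period: Jul 7, 2030 + 10 days = Jul 17, 2030.
The last day of the response period: Jul 17, 2030 + 25 days = Aug 11, 2030.
The last day of the appeal period: 34 calendar days after Aug 11, 2030 is Sep 14, 2030.
The date acceleration becomes effective: 81 calendar days after Sep 14, 2030 is Dec 4, 2030.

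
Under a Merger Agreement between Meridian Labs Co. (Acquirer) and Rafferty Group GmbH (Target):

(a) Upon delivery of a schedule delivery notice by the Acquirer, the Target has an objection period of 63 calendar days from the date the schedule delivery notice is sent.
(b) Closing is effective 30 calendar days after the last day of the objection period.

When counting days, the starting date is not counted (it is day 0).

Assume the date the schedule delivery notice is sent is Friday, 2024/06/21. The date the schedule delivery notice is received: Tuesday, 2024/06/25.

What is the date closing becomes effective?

2024/09/22

The last day of the objection period: 2024/06/21 + 63 days = 2024/08/23.
The date closing becomes effective: 30 calendar days after 2024/08/23 is 2024/09/22.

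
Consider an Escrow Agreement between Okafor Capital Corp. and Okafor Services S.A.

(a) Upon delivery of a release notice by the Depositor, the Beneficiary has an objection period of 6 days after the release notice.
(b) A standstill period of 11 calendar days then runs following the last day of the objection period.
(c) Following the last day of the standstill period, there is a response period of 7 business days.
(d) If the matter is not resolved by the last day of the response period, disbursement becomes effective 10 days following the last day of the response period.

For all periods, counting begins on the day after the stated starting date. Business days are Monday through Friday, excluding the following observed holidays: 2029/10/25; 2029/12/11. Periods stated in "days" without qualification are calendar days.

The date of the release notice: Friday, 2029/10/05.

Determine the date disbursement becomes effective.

The last day of the objection period: 2029/10/05 + 6 days = 2029/10/11.
The last day of the standstill period: 11 calendar days after 2029/10/11 is 2029/10/22.
The last day of the response period: counting 7 business days from Monday, 2029/10/22 (Oct 23, Oct 24, Oct 26, Oct 29, Oct 30, Oct 31, Nov 1, skipping weekends and the listed holiday on Oct 25) reaches Thursday, 2029/11/01.
The date disbursement becomes effective: 2029/11/01 + 10 days = 2029/11/11.

2029/11/11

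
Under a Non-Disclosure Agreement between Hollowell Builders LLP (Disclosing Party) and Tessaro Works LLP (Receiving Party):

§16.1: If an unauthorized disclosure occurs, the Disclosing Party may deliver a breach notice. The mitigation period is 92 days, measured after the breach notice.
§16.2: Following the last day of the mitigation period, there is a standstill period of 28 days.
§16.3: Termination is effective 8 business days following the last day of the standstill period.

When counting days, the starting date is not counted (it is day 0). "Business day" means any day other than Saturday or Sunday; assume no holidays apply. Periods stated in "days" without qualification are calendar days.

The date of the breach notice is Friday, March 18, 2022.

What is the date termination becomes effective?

The last day of the mitigation period: 92 calendar days after March 18, 2022 is June 18, 2022.
The last day of the standstill period: 28 calendar days after June 18, 2022 is July 16, 2022.
The date termination becomes effective: counting 8 business days from Saturday, July 16, 2022 (Jul 18, Jul 19, Jul 20, Jul 21, Jul 22, Jul 25, Jul 26, Jul 27, skipping weekends) reaches Wednesday, July 27, 2022.

July 27, 2022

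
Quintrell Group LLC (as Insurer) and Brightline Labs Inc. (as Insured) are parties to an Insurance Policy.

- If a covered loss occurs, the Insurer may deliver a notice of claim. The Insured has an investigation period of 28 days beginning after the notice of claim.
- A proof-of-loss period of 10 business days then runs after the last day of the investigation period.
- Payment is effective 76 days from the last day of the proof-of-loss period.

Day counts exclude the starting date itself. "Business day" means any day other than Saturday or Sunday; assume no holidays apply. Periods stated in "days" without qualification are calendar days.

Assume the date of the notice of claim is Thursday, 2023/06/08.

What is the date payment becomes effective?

2023/10/04

The last day of the investigation period: 28 calendar days after 2023/06/08 is 2023/07/06.
From Thursday, 2023/07/06, 10 business days (Jul 7, Jul 10, Jul 11, Jul 12, Jul 13, Jul 14, Jul 17, Jul 18, Jul 19, Jul 20, skipping weekends) brings us to Thursday, 2023/07/20, which is the last day of the proof-of-loss period.
The date payment becomes effective: 2023/07/20 + 76 days = 2023/10/04.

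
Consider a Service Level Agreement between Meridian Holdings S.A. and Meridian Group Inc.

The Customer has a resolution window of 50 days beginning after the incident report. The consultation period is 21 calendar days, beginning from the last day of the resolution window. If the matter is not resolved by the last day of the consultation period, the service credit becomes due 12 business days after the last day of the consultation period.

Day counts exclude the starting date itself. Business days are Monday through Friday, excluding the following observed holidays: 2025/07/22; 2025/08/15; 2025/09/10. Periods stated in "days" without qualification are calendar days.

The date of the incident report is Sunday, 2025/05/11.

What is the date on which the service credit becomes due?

2025/08/07

The last day of the resolution window: 50 calendar days after 2025/05/11 is 2025/06/30.
The last day of the consultation period: 2025/06/30 + 21 days = 2025/07/21.
From Monday, 2025/07/21, 12 business days (Jul 23, Jul 24, Jul 25, Jul 28, …, Aug 5, Aug 6, Aug 7, skipping weekends and the listed holiday on Jul 22) brings us to Thursday, 2025/08/07, which is the date on which the service credit becomes due.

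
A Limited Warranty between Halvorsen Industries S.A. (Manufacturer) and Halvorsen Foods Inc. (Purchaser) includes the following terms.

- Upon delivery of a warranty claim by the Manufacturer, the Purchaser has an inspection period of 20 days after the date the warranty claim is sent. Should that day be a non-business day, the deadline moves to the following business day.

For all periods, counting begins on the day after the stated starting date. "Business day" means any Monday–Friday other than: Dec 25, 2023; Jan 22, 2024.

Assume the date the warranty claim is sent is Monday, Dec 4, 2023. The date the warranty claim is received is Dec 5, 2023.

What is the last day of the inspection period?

The last day of the inspection period: 20 calendar days after Dec 4, 2023 is Dec 24, 2023. That falls on a Sunday, so it rolls to the next business day, Tuesday, Dec 26, 2023.

Dec 26, 2023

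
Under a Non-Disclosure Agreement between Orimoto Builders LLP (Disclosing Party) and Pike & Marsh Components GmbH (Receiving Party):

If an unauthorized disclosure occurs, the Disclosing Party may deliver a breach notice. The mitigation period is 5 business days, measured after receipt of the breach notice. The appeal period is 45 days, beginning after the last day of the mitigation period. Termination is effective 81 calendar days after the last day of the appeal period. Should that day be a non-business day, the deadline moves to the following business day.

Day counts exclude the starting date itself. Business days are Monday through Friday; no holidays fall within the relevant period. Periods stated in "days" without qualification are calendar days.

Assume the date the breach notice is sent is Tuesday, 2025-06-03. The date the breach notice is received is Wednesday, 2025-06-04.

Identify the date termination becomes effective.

2025-10-15

The last day of the mitigation period: counting 5 business days from Wednesday, 2025-06-04 (Jun 5, Jun 6, Jun 9, Jun 10, Jun 11, skipping weekends) reaches Wednesday, 2025-06-11.
The last day of the appeal period: 2025-06-11 + 45 days = 2025-07-26.
The date termination becomes effective: 2025-07-26 + 81 days = 2025-10-15. 2025-10-15 is a Wednesday, so no roll-forward applies.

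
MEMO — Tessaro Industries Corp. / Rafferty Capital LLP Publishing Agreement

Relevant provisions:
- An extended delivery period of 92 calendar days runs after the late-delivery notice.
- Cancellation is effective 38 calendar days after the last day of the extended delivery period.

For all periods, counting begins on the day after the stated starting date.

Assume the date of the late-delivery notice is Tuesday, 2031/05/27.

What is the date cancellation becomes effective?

The last day of the extended delivery period: 2031/05/27 + 92 days = 2031/08/27.
The date cancellation becomes effective: 2031/08/27 + 38 days = 2031/10/04.

2031/10/04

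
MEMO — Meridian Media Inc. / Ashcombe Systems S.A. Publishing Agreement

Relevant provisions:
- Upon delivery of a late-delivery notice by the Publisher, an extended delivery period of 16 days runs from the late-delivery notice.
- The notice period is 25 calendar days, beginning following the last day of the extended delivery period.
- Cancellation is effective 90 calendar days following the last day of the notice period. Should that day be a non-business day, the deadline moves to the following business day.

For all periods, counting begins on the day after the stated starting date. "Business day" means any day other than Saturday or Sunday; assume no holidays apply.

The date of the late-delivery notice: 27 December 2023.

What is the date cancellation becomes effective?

Adding 16 calendar days to 27 December 2023 gives 12 January 2024, which is the last day of the extended delivery period.
The last day of the notice period: 25 calendar days after 12 January 2024 is 6 February 2024.
Adding 90 calendar days to 6 February 2024 gives 6 May 2024, which is the date cancellation becomes effective. 6 May 2024 is a Monday, so no roll-forward applies.

6 May 2024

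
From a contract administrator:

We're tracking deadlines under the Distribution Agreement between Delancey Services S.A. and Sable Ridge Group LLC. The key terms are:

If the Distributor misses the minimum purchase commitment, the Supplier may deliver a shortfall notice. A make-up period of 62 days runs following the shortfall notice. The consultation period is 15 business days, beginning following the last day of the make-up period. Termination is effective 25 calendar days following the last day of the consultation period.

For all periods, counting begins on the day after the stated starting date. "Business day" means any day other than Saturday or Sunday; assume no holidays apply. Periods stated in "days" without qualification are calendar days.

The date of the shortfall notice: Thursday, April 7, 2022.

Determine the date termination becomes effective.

July 24, 2022

The last day of the make-up period: April 7, 2022 + 62 days = June 8, 2022.
The last day of the consultation period: 15 business days after Wednesday, June 8, 2022, skipping weekends — Jun 9, Jun 10, Jun 13, Jun 14, …, Jun 27, Jun 28, Jun 29 — lands on Wednesday, June 29, 2022.
The date termination becomes effective: June 29, 2022 + 25 days = July 24, 2022.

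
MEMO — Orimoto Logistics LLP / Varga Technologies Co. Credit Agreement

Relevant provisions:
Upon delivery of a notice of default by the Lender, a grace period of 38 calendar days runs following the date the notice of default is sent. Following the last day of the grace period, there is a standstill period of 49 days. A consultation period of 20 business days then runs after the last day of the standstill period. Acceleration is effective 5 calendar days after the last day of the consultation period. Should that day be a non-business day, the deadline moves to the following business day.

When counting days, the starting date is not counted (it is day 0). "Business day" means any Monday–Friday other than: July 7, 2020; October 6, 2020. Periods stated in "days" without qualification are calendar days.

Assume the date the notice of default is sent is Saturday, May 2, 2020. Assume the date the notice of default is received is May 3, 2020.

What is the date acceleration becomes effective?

August 31, 2020

The last day of the grace period: 38 calendar days after May 2, 2020 is June 9, 2020.
The last day of the standstill period: 49 calendar days after June 9, 2020 is July 28, 2020.
From Tuesday, July 28, 2020, 20 business days (Jul 29, Jul 30, Jul 31, Aug 3, …, Aug 21, Aug 24, Aug 25, skipping weekends) brings us to Tuesday, August 25, 2020, which is the last day of the consultation period.
The date acceleration becomes effective: 5 calendar days after August 25, 2020 is August 30, 2020. That falls on a Sunday, so it rolls to the next business day, Monday, August 31, 2020.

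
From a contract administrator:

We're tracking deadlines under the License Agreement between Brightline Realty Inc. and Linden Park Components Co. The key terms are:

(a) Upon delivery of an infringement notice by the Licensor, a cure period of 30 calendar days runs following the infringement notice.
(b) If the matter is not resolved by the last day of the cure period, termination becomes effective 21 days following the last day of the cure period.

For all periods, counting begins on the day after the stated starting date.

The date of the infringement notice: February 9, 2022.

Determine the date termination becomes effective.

The last day of the cure period: 30 calendar days after February 9, 2022 is March 11, 2022.
The date termination becomes effective: 21 calendar days after March 11, 2022 is April 1, 2022.

April 1, 2022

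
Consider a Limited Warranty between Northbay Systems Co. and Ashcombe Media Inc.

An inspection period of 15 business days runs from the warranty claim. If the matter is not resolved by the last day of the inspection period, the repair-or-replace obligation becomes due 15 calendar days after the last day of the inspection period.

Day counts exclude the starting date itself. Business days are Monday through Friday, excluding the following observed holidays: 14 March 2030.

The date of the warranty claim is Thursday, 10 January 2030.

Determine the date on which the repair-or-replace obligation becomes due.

15 February 2030

The last day of the inspection period: counting 15 business days from Thursday, 10 January 2030 (Jan 11, Jan 14, Jan 15, Jan 16, …, Jan 29, Jan 30, Jan 31, skipping weekends) reaches Thursday, 31 January 2030.
The date on which the repair-or-replace obligation becomes due: 31 January 2030 + 15 days = 15 February 2030.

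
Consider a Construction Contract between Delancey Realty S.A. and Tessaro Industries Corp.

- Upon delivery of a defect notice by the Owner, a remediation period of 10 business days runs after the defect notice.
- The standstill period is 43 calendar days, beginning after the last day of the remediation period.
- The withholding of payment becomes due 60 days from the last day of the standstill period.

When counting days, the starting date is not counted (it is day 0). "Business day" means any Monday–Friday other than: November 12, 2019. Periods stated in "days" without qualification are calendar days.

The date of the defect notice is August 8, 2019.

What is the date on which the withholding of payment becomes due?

The last day of the remediation period: 10 business days after Thursday, August 8, 2019, skipping weekends — Aug 9, Aug 12, Aug 13, Aug 14, Aug 15, Aug 16, Aug 19, Aug 20, Aug 21, Aug 22 — lands on Thursday, August 22, 2019.
The last day of the standstill period: 43 calendar days after August 22, 2019 is October 4, 2019.
The date on which the withholding of payment becomes due: October 4, 2019 + 60 days = December 3, 2019.

December 3, 2019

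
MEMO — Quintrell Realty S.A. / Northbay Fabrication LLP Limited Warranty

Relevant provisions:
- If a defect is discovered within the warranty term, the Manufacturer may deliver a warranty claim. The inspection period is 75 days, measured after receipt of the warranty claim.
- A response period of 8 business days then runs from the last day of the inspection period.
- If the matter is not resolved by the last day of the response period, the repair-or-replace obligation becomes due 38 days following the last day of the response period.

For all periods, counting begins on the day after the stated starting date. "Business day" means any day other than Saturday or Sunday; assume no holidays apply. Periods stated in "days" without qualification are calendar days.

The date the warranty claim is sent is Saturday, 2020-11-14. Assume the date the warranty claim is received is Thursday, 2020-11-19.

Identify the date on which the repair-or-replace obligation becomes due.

The last day of the inspection period: 2020-11-19 + 75 days = 2021-02-02.
The last day of the response period: counting 8 business days from Tuesday, 2021-02-02 (Feb 3, Feb 4, Feb 5, Feb 8, Feb 9, Feb 10, Feb 11, Feb 12, skipping weekends) reaches Friday, 2021-02-12.
The date on which the repair-or-replace obligation becomes due: 38 calendar days after 2021-02-12 is 2021-03-22.

2021-03-22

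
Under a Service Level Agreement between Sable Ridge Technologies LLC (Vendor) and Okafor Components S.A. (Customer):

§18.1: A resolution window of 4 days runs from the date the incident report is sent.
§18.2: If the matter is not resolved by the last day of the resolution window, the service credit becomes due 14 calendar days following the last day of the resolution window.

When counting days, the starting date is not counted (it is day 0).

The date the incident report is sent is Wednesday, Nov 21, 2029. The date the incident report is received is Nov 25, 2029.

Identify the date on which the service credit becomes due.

Adding 4 calendar days to Nov 21, 2029 gives Nov 25, 2029, which is the last day of the resolution window.
The date on which the service credit becomes due: 14 calendar days after Nov 25, 2029 is Dec 9, 2029.

Dec 9, 2029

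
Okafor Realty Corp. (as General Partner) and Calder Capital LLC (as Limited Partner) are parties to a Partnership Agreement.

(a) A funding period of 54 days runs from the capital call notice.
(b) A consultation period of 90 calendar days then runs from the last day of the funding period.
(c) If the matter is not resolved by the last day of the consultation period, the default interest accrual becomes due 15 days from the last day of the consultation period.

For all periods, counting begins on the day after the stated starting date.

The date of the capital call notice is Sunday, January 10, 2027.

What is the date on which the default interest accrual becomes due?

June 18, 2027

The last day of the funding period: January 10, 2027 + 54 days = March 5, 2027.
Adding 90 calendar days to March 5, 2027 gives June 3, 2027, which is the last day of the consultation period.
The date on which the default interest accrual becomes due: June 3, 2027 + 15 days = June 18, 2027.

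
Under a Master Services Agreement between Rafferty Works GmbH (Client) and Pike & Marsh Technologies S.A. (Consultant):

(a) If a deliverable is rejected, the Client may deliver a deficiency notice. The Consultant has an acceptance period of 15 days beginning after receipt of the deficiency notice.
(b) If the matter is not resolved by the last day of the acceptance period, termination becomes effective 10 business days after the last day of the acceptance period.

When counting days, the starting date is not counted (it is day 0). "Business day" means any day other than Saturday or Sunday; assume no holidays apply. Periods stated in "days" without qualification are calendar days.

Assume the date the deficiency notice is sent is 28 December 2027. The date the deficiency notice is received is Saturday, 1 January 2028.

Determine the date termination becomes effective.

28 January 2028

The last day of the acceptance period: 1 January 2028 + 15 days = 16 January 2028.
The date termination becomes effective: 10 business days after Sunday, 16 January 2028, skipping weekends — Jan 17, Jan 18, Jan 19, Jan 20, Jan 21, Jan 24, Jan 25, Jan 26, Jan 27, Jan 28 — lands on Friday, 28 January 2028.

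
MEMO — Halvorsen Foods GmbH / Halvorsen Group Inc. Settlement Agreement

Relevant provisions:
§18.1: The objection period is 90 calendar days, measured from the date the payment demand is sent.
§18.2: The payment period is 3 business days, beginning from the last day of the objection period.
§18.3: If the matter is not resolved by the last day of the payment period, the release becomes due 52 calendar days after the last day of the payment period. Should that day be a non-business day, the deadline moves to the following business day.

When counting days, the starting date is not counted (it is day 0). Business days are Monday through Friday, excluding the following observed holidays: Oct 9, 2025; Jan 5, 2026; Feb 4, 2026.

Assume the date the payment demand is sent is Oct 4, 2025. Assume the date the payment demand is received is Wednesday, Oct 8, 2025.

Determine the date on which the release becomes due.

Adding 90 calendar days to Oct 4, 2025 gives Jan 2, 2026, which is the last day of the objection period.
The last day of the payment period: counting 3 business days from Friday, Jan 2, 2026 (Jan 6, Jan 7, Jan 8, skipping weekends and the listed holiday on Jan 5) reaches Thursday, Jan 8, 2026.
The date on which the release becomes due: Jan 8, 2026 + 52 days = Mar 1, 2026. That falls on a Sunday, so it rolls to the next business day, Monday, Mar 2, 2026.

Mar 2, 2026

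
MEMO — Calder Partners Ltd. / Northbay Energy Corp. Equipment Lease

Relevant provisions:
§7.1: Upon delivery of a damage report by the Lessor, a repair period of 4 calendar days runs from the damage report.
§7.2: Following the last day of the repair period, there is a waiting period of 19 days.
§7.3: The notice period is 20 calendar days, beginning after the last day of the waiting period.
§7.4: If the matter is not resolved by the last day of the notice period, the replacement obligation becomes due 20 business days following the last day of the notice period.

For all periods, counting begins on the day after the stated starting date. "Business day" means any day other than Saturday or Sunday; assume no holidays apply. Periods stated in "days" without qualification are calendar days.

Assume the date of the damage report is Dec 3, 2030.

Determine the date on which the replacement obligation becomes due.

Feb 12, 2031

The last day of the repair period: Dec 3, 2030 + 4 days = Dec 7, 2030.
The last day of the waiting period: Dec 7, 2030 + 19 days = Dec 26, 2030.
The last day of the notice period: Dec 26, 2030 + 20 days = Jan 15, 2031.
The date on which the replacement obligation becomes due: 20 business days after Wednesday, Jan 15, 2031, skipping weekends — Jan 16, Jan 17, Jan 20, Jan 21, …, Feb 10, Feb 11, Feb 12 — lands on Wednesday, Feb 12, 2031.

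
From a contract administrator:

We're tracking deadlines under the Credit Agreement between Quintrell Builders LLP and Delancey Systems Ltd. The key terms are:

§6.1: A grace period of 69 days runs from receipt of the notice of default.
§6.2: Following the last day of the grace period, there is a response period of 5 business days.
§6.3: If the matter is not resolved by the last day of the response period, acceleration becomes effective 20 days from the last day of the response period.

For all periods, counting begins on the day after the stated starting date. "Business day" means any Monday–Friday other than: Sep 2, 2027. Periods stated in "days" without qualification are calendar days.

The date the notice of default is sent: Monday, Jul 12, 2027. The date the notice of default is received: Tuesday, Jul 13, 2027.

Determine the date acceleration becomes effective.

Oct 17, 2027

The last day of the grace period: 69 calendar days after Jul 13, 2027 is Sep 20, 2027.
From Monday, Sep 20, 2027, 5 business days (Sep 21, Sep 22, Sep 23, Sep 24, Sep 27, skipping weekends) brings us to Monday, Sep 27, 2027, which is the last day of the response period.
Adding 20 calendar days to Sep 27, 2027 gives Oct 17, 2027, which is the date acceleration becomes effective.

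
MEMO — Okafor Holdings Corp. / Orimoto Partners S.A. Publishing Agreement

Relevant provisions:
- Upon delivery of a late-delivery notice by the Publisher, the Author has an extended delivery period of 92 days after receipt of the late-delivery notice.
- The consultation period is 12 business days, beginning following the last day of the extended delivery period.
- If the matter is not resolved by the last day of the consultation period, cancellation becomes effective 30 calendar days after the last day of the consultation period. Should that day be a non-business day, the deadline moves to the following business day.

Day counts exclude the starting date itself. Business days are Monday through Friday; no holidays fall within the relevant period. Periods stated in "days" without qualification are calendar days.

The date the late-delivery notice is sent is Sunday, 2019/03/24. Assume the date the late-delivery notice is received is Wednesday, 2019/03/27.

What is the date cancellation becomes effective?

The last day of the extended delivery period: 2019/03/27 + 92 days = 2019/06/27.
The last day of the consultation period: 12 business days after Thursday, 2019/06/27, skipping weekends — Jun 28, Jul 1, Jul 2, Jul 3, …, Jul 11, Jul 12, Jul 15 — lands on Monday, 2019/07/15.
The date cancellation becomes effective: 2019/07/15 + 30 days = 2019/08/14. 2019/08/14 is a Wednesday, so no roll-forward applies.

2019/08/14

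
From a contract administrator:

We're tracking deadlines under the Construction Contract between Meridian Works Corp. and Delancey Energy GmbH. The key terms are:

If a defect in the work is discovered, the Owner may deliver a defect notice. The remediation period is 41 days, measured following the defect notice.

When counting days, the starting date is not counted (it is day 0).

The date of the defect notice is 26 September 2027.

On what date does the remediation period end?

6 November 2027

The last day of the remediation period: 26 September 2027 + 41 days = 6 November 2027.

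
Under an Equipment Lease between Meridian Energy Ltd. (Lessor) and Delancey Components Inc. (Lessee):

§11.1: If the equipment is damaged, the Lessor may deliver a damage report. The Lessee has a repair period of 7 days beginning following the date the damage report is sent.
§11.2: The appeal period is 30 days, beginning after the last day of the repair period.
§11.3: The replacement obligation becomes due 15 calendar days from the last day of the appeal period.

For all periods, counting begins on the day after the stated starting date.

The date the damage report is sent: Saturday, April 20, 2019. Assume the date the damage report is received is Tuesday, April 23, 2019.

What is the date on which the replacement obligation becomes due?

June 11, 2019

The last day of the repair period: April 20, 2019 + 7 days = April 27, 2019.
The last day of the appeal period: 30 calendar days after April 27, 2019 is May 27, 2019.
The date on which the replacement obligation becomes due: May 27, 2019 + 15 days = June 11, 2019.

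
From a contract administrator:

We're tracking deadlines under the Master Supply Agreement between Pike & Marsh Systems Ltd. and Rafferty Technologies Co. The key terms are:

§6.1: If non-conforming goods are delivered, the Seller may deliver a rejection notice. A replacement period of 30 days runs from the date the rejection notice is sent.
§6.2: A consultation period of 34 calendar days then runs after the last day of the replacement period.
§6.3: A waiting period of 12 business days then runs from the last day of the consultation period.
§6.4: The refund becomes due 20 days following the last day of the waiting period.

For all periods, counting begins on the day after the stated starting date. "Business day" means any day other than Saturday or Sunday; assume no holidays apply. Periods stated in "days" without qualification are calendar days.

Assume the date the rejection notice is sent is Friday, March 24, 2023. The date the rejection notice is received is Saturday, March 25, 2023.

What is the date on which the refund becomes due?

The last day of the replacement period: 30 calendar days after March 24, 2023 is April 23, 2023.
The last day of the consultation period: 34 calendar days after April 23, 2023 is May 27, 2023.
From Saturday, May 27, 2023, 12 business days (May 29, May 30, May 31, Jun 1, …, Jun 9, Jun 12, Jun 13, skipping weekends) brings us to Tuesday, June 13, 2023, which is the last day of the waiting period.
Adding 20 calendar days to June 13, 2023 gives July 3, 2023, which is the date on which the refund becomes due.

July 3, 2023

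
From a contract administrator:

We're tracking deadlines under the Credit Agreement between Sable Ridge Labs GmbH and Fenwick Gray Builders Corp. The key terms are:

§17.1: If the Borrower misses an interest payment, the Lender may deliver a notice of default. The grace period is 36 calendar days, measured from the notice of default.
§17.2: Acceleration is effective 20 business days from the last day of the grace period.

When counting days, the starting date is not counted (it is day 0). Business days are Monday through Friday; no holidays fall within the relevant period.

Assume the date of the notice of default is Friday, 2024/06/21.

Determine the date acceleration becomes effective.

2024/08/23

The last day of the grace period: 36 calendar days after 2024/06/21 is 2024/07/27.
From Saturday, 2024/07/27, 20 business days (Jul 29, Jul 30, Jul 31, Aug 1, …, Aug 21, Aug 22, Aug 23, skipping weekends) brings us to Friday, 2024/08/23, which is the date acceleration becomes effective.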